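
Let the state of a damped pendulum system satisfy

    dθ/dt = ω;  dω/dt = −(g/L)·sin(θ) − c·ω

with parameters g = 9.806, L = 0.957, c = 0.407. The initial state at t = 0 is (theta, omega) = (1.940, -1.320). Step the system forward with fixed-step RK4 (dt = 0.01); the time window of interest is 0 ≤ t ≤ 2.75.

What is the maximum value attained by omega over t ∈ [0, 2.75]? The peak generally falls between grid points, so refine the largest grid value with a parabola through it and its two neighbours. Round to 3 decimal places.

max omega = 3.939

t=0.000: state=(1.940, -1.320)
step 1 (dt=0.01): k1=(-1.320, -9.019), k2=(-1.365, -9.025), k3=(-1.365, -9.026), k4=(-1.410, -9.032); state += dt/6·(k1+2k2+2k3+k4)
t=0.010: state=(1.926, -1.410)
t=0.020: state=(1.912, -1.501)
t=0.030: state=(1.896, -1.591)
continuing one RK4 step at a time; state shown every 10 steps (Δt=0.1):
t=0.100: state=(1.763, -2.229)
t=0.200: state=(1.494, -3.139)
t=0.300: state=(1.137, -3.982)
t=0.400: state=(0.705, -4.618)
t=0.500: state=(0.226, -4.881)
t=0.600: state=(-0.256, -4.668)
t=0.700: state=(-0.693, -4.021)
t=0.800: state=(-1.050, -3.090)
t=0.900: state=(-1.307, -2.038)
t=1.000: state=(-1.457, -0.970)
t=1.100: state=(-1.502, 0.070)
t=1.200: state=(-1.445, 1.067)
t=1.300: state=(-1.291, 2.008)
t=1.400: state=(-1.046, 2.852)
t=1.500: state=(-0.726, 3.516)
t=1.600: state=(-0.353, 3.890)
t=1.700: state=(0.039, 3.889)
t=1.800: state=(0.412, 3.506)
t=1.900: state=(0.730, 2.820)
t=2.000: state=(0.970, 1.950)
t=2.100: state=(1.118, 1.001)
t=2.200: state=(1.170, 0.044)
t=2.300: state=(1.128, -0.877)
t=2.400: state=(0.997, -1.722)
t=2.500: state=(0.788, -2.437)
t=2.600: state=(0.516, -2.950)
t=2.700: state=(0.207, -3.187)
t=2.750: state=(0.047, -3.187)
largest grid value and its neighbours: omega(1.640)=3.93723, omega(1.650)=3.93919, omega(1.660)=3.93716
parabola through these three points peaks at t≈1.650 with omega≈3.93919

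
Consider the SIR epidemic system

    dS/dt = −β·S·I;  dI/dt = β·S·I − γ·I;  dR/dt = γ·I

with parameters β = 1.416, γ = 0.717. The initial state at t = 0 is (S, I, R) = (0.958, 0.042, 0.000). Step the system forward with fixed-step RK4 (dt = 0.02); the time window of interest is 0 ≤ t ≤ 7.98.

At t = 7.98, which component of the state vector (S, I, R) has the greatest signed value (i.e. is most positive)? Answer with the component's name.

t=0.000: state=(0.958, 0.042, 0.000)
step 1 (dt=0.02): k1=(-0.057, 0.027, 0.030), k2=(-0.057, 0.027, 0.030), k3=(-0.057, 0.027, 0.030), k4=(-0.058, 0.027, 0.031); state += dt/6·(k1+2k2+2k3+k4)
t=0.020: state=(0.957, 0.043, 0.001)
t=0.040: state=(0.956, 0.043, 0.001)
t=0.060: state=(0.955, 0.044, 0.002)
continuing one RK4 step at a time; state shown every 25 steps (Δt=0.5):
t=0.500: state=(0.925, 0.057, 0.018)
t=1.000: state=(0.883, 0.076, 0.041)
t=1.500: state=(0.830, 0.097, 0.072)
t=2.000: state=(0.769, 0.120, 0.111)
t=2.500: state=(0.701, 0.141, 0.158)
t=3.000: state=(0.631, 0.158, 0.212)
t=3.500: state=(0.562, 0.168, 0.270)
t=4.000: state=(0.498, 0.171, 0.331)
t=4.500: state=(0.442, 0.166, 0.392)
t=5.000: state=(0.394, 0.156, 0.450)
t=5.500: state=(0.355, 0.142, 0.503)
t=6.000: state=(0.322, 0.126, 0.551)
t=6.500: state=(0.297, 0.110, 0.594)
t=7.000: state=(0.276, 0.094, 0.630)
t=7.500: state=(0.260, 0.079, 0.661)
t=7.980: state=(0.247, 0.067, 0.686)
compare at T: S=0.247, I=0.067, R=0.686

largest component: R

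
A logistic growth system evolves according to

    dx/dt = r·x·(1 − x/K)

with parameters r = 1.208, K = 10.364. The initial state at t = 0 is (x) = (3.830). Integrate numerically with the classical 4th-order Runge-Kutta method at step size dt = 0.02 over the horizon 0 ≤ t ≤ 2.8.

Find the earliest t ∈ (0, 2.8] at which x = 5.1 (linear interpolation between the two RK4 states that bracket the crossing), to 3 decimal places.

t=0.000: state=(3.830)
step 1 (dt=0.02): k1=(2.917), k2=(2.926), k3=(2.926), k4=(2.935); state += dt/6·(k1+2k2+2k3+k4)
t=0.020: state=(3.889)
t=0.040: state=(3.947)
t=0.060: state=(4.007)
continuing one RK4 step at a time; state shown every 5 steps (Δt=0.1):
t=0.100: state=(4.126)
t=0.200: state=(4.429)
t=0.300: state=(4.738)
t=0.400: state=(5.050)
next step: t=0.420: state=(5.113) — x has crossed 5.1
linear interpolation between t=0.400 (5.05001) and t=0.420 (5.11258) → t≈0.416

t = 0.416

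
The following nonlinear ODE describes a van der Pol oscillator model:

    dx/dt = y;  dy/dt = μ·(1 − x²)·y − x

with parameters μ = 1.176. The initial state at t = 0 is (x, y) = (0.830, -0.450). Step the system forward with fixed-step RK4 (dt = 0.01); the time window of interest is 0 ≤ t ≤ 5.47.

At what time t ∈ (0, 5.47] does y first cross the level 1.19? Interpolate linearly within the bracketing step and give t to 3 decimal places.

t=0.000: state=(0.830, -0.450)
step 1 (dt=0.01): k1=(-0.450, -0.995), k2=(-0.455, -0.996), k3=(-0.455, -0.996), k4=(-0.460, -0.998); state += dt/6·(k1+2k2+2k3+k4)
t=0.010: state=(0.825, -0.460)
t=0.020: state=(0.821, -0.470)
t=0.030: state=(0.816, -0.480)
continuing one RK4 step at a time; state shown every 20 steps (Δt=0.2):
t=0.200: state=(0.720, -0.657)
t=0.400: state=(0.565, -0.893)
t=0.600: state=(0.359, -1.176)
t=0.800: state=(0.091, -1.520)
t=1.000: state=(-0.252, -1.901)
t=1.200: state=(-0.664, -2.187)
t=1.400: state=(-1.102, -2.115)
t=1.600: state=(-1.476, -1.559)
t=1.800: state=(-1.713, -0.808)
t=2.000: state=(-1.811, -0.211)
t=2.200: state=(-1.813, 0.158)
t=2.400: state=(-1.758, 0.374)
t=2.600: state=(-1.668, 0.513)
t=2.800: state=(-1.554, 0.622)
t=3.000: state=(-1.419, 0.728)
t=3.200: state=(-1.262, 0.848)
t=3.400: state=(-1.078, 1.002)
t=3.580: state=(-0.881, 1.188)
next step: t=3.590: state=(-0.870, 1.200) — y has crossed 1.19
linear interpolation between t=3.580 (1.18774) and t=3.590 (1.19977) → t≈3.582

t = 3.582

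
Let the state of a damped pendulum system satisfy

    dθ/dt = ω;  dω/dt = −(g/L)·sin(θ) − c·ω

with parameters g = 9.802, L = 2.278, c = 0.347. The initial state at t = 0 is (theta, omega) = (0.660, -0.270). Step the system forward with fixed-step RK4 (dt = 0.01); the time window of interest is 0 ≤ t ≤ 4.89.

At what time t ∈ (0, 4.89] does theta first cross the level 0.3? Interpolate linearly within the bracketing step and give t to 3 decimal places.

t = 0.469

t=0.000: state=(0.660, -0.270)
step 1 (dt=0.01): k1=(-0.270, -2.544), k2=(-0.283, -2.535), k3=(-0.283, -2.535), k4=(-0.295, -2.526); state += dt/6·(k1+2k2+2k3+k4)
t=0.010: state=(0.657, -0.295)
t=0.020: state=(0.654, -0.321)
t=0.030: state=(0.651, -0.345)
continuing one RK4 step at a time; state shown every 20 steps (Δt=0.2):
t=0.200: state=(0.558, -0.732)
t=0.400: state=(0.376, -1.060)
t=0.460: state=(0.310, -1.124)
next step: t=0.470: state=(0.299, -1.133) — theta has crossed 0.3
linear interpolation between t=0.460 (0.31048) and t=0.470 (0.29919) → t≈0.469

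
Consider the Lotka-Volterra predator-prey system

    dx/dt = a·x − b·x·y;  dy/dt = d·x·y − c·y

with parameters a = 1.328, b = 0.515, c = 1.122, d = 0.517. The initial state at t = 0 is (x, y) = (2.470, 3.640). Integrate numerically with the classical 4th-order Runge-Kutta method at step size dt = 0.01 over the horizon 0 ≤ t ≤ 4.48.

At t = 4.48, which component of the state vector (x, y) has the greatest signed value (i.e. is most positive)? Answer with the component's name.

largest component: x

t=0.000: state=(2.470, 3.640)
step 1 (dt=0.01): k1=(-1.350, 0.564), k2=(-1.350, 0.552), k3=(-1.350, 0.552), k4=(-1.350, 0.540); state += dt/6·(k1+2k2+2k3+k4)
t=0.010: state=(2.457, 3.646)
t=0.020: state=(2.443, 3.651)
t=0.030: state=(2.430, 3.656)
continuing one RK4 step at a time; state shown every 20 steps (Δt=0.2):
t=0.200: state=(2.205, 3.703)
t=0.400: state=(1.966, 3.670)
t=0.600: state=(1.766, 3.555)
t=0.800: state=(1.611, 3.381)
t=1.000: state=(1.499, 3.171)
t=1.200: state=(1.427, 2.947)
t=1.400: state=(1.390, 2.723)
t=1.600: state=(1.384, 2.510)
t=1.800: state=(1.408, 2.317)
t=2.000: state=(1.460, 2.146)
t=2.200: state=(1.538, 2.002)
t=2.400: state=(1.643, 1.885)
t=2.600: state=(1.773, 1.797)
t=2.800: state=(1.928, 1.738)
t=3.000: state=(2.106, 1.710)
t=3.200: state=(2.303, 1.716)
t=3.400: state=(2.512, 1.758)
t=3.600: state=(2.723, 1.842)
t=3.800: state=(2.919, 1.970)
t=4.000: state=(3.081, 2.148)
t=4.200: state=(3.185, 2.374)
t=4.400: state=(3.209, 2.642)
t=4.480: state=(3.193, 2.757)
compare at T: x=3.193, y=2.757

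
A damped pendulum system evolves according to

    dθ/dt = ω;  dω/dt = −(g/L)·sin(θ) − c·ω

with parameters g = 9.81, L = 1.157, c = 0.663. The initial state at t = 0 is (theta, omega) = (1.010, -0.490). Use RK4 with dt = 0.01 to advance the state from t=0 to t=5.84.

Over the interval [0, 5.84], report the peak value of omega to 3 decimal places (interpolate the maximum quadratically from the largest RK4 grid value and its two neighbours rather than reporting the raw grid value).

max omega = 1.669

t=0.000: state=(1.010, -0.490)
step 1 (dt=0.01): k1=(-0.490, -6.855), k2=(-0.524, -6.821), k3=(-0.524, -6.821), k4=(-0.558, -6.786); state += dt/6·(k1+2k2+2k3+k4)
t=0.010: state=(1.005, -0.558)
t=0.020: state=(0.999, -0.626)
t=0.030: state=(0.992, -0.692)
continuing one RK4 step at a time; state shown every 20 steps (Δt=0.2):
t=0.200: state=(0.786, -1.686)
t=0.400: state=(0.371, -2.347)
t=0.600: state=(-0.102, -2.256)
t=0.800: state=(-0.486, -1.493)
t=1.000: state=(-0.678, -0.410)
t=1.200: state=(-0.652, 0.642)
t=1.400: state=(-0.441, 1.400)
t=1.600: state=(-0.125, 1.669)
t=1.800: state=(0.190, 1.397)
t=2.000: state=(0.408, 0.736)
t=2.200: state=(0.476, -0.055)
t=2.400: state=(0.394, -0.732)
t=2.600: state=(0.203, -1.114)
t=2.800: state=(-0.026, -1.112)
t=3.000: state=(-0.218, -0.768)
t=3.200: state=(-0.320, -0.235)
t=3.400: state=(-0.312, 0.302)
t=3.600: state=(-0.210, 0.682)
t=3.800: state=(-0.056, 0.809)
t=4.000: state=(0.096, 0.671)
t=4.200: state=(0.199, 0.344)
t=4.400: state=(0.229, -0.047)
t=4.600: state=(0.185, -0.375)
t=4.800: state=(0.089, -0.548)
t=5.000: state=(-0.022, -0.532)
t=5.200: state=(-0.112, -0.353)
t=5.400: state=(-0.157, -0.088)
t=5.600: state=(-0.148, 0.171)
t=5.800: state=(-0.095, 0.345)
t=5.840: state=(-0.080, 0.365)
largest grid value and its neighbours: omega(1.590)=1.66868, omega(1.600)=1.66885, omega(1.610)=1.66763
parabola through these three points peaks at t≈1.596 with omega≈1.66895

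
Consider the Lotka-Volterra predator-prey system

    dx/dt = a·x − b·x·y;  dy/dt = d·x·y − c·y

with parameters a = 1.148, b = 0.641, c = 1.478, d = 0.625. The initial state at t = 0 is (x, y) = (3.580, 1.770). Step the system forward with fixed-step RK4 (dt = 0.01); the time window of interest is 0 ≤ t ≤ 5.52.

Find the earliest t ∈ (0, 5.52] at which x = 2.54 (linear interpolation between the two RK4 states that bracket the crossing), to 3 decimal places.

t=0.000: state=(3.580, 1.770)
step 1 (dt=0.01): k1=(0.048, 1.344), k2=(0.033, 1.350), k3=(0.033, 1.350), k4=(0.017, 1.355); state += dt/6·(k1+2k2+2k3+k4)
t=0.010: state=(3.580, 1.783)
t=0.020: state=(3.580, 1.797)
t=0.030: state=(3.580, 1.811)
continuing one RK4 step at a time; state shown every 20 steps (Δt=0.2):
t=0.200: state=(3.526, 2.056)
t=0.400: state=(3.343, 2.353)
t=0.600: state=(3.057, 2.614)
t=0.800: state=(2.717, 2.791)
t=0.900: state=(2.544, 2.838)
next step: t=0.910: state=(2.527, 2.841) — x has crossed 2.54
linear interpolation between t=0.900 (2.54364) and t=0.910 (2.52660) → t≈0.902

t = 0.902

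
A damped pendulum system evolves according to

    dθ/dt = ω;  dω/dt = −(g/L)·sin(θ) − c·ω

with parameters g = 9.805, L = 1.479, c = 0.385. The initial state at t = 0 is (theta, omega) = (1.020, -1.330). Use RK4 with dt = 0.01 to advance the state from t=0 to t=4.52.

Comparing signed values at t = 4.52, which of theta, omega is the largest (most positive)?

t=0.000: state=(1.020, -1.330)
step 1 (dt=0.01): k1=(-1.330, -5.137), k2=(-1.356, -5.104), k3=(-1.356, -5.104), k4=(-1.381, -5.070); state += dt/6·(k1+2k2+2k3+k4)
t=0.010: state=(1.006, -1.381)
t=0.020: state=(0.992, -1.431)
t=0.030: state=(0.978, -1.481)
continuing one RK4 step at a time; state shown every 20 steps (Δt=0.2):
t=0.200: state=(0.662, -2.188)
t=0.400: state=(0.179, -2.544)
t=0.600: state=(-0.312, -2.261)
t=0.800: state=(-0.691, -1.466)
t=1.000: state=(-0.883, -0.438)
t=1.200: state=(-0.867, 0.588)
t=1.400: state=(-0.660, 1.437)
t=1.600: state=(-0.316, 1.932)
t=1.800: state=(0.080, 1.935)
t=2.000: state=(0.426, 1.462)
t=2.200: state=(0.644, 0.688)
t=2.400: state=(0.696, -0.170)
t=2.600: state=(0.583, -0.931)
t=2.800: state=(0.341, -1.437)
t=3.000: state=(0.033, -1.567)
t=3.200: state=(-0.259, -1.299)
t=3.400: state=(-0.467, -0.738)
t=3.600: state=(-0.546, -0.051)
t=3.800: state=(-0.490, 0.596)
t=4.000: state=(-0.320, 1.062)
t=4.200: state=(-0.084, 1.240)
t=4.400: state=(0.155, 1.099)
t=4.520: state=(0.274, 0.882)
compare at T: theta=0.274, omega=0.882

largest component: omega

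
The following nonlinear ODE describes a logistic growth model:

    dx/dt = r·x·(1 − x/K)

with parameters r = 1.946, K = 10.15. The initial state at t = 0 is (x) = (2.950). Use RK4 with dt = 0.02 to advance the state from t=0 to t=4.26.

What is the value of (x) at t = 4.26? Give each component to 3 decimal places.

(x) = (10.144)

t=0.000: state=(2.950)
step 1 (dt=0.02): k1=(4.072), k2=(4.105), k3=(4.105), k4=(4.138); state += dt/6·(k1+2k2+2k3+k4)
t=0.020: state=(3.032)
t=0.040: state=(3.116)
t=0.060: state=(3.200)
continuing one RK4 step at a time; state shown every 10 steps (Δt=0.2):
t=0.200: state=(3.825)
t=0.400: state=(4.786)
t=0.600: state=(5.769)
t=0.800: state=(6.702)
t=1.000: state=(7.526)
t=1.200: state=(8.210)
t=1.400: state=(8.749)
t=1.600: state=(9.157)
t=1.800: state=(9.455)
t=2.000: state=(9.669)
t=2.200: state=(9.819)
t=2.400: state=(9.923)
t=2.600: state=(9.995)
t=2.800: state=(10.045)
t=3.000: state=(10.078)
t=3.200: state=(10.101)
t=3.400: state=(10.117)
t=3.600: state=(10.128)
t=3.800: state=(10.135)
t=4.000: state=(10.140)
t=4.200: state=(10.143)
t=4.260: state=(10.144)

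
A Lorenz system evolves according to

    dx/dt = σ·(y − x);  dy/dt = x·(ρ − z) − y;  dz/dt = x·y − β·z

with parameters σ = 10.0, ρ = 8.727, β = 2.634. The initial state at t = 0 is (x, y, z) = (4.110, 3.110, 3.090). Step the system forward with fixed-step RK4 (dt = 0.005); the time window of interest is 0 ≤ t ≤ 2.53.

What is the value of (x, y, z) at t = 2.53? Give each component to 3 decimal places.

t=0.000: state=(4.110, 3.110, 3.090)
step 1 (dt=0.005): k1=(-10.000, 20.058, 4.643), k2=(-9.249, 19.820, 4.740), k3=(-9.273, 19.830, 4.742), k4=(-8.545, 19.601, 4.839); state += dt/6·(k1+2k2+2k3+k4)
t=0.005: state=(4.064, 3.209, 3.114)
t=0.010: state=(4.024, 3.306, 3.138)
t=0.015: state=(3.992, 3.401, 3.164)
continuing one RK4 step at a time; state shown every 20 steps (Δt=0.1):
t=0.100: state=(4.133, 4.832, 3.792)
t=0.200: state=(5.111, 6.239, 5.192)
t=0.300: state=(6.146, 6.968, 7.342)
t=0.400: state=(6.542, 6.445, 9.487)
t=0.500: state=(5.969, 5.001, 10.475)
t=0.600: state=(4.841, 3.676, 10.083)
t=0.700: state=(3.816, 2.980, 8.980)
t=0.800: state=(3.205, 2.813, 7.770)
t=0.900: state=(3.005, 2.982, 6.748)
t=1.000: state=(3.128, 3.385, 6.036)
t=1.100: state=(3.498, 3.972, 5.708)
t=1.200: state=(4.051, 4.668, 5.827)
t=1.300: state=(4.689, 5.320, 6.415)
t=1.400: state=(5.244, 5.686, 7.366)
t=1.500: state=(5.509, 5.576, 8.359)
t=1.600: state=(5.373, 5.049, 8.985)
t=1.700: state=(4.928, 4.405, 9.042)
t=1.800: state=(4.407, 3.922, 8.640)
t=1.900: state=(4.006, 3.702, 8.032)
t=2.000: state=(3.810, 3.722, 7.434)
t=2.100: state=(3.820, 3.923, 6.987)
t=2.200: state=(3.999, 4.245, 6.770)
t=2.300: state=(4.289, 4.610, 6.819)
t=2.400: state=(4.613, 4.923, 7.116)
t=2.500: state=(4.878, 5.082, 7.570)
t=2.530: state=(4.932, 5.089, 7.715)

(x, y, z) = (4.932, 5.089, 7.715)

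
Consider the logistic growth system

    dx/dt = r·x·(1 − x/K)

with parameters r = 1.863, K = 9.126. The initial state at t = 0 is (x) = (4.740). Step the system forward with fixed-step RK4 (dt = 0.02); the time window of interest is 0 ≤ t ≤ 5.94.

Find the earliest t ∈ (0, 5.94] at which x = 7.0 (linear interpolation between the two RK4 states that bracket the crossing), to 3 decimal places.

t=0.000: state=(4.740)
step 1 (dt=0.02): k1=(4.244), k2=(4.241), k3=(4.241), k4=(4.236); state += dt/6·(k1+2k2+2k3+k4)
t=0.020: state=(4.825)
t=0.040: state=(4.909)
t=0.060: state=(4.994)
continuing one RK4 step at a time; state shown every 10 steps (Δt=0.2):
t=0.200: state=(5.573)
t=0.400: state=(6.341)
t=0.580: state=(6.945)
next step: t=0.600: state=(7.006) — x has crossed 7.0
linear interpolation between t=0.580 (6.94487) and t=0.600 (7.00611) → t≈0.598

t = 0.598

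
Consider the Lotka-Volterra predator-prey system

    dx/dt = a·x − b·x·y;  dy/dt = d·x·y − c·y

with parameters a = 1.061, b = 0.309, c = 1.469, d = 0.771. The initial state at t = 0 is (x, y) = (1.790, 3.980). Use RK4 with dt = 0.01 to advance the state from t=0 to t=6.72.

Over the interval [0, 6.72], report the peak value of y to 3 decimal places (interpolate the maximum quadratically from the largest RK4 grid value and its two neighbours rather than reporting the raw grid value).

max y = 4.043

t=0.000: state=(1.790, 3.980)
step 1 (dt=0.01): k1=(-0.302, -0.354), k2=(-0.301, -0.358), k3=(-0.301, -0.358), k4=(-0.300, -0.363); state += dt/6·(k1+2k2+2k3+k4)
t=0.010: state=(1.787, 3.976)
t=0.020: state=(1.784, 3.973)
t=0.030: state=(1.781, 3.969)
continuing one RK4 step at a time; state shown every 25 steps (Δt=0.25):
t=0.250: state=(1.723, 3.866)
t=0.500: state=(1.676, 3.715)
t=0.750: state=(1.651, 3.544)
t=1.000: state=(1.648, 3.372)
t=1.250: state=(1.666, 3.213)
t=1.500: state=(1.704, 3.079)
t=1.750: state=(1.758, 2.976)
t=2.000: state=(1.827, 2.912)
t=2.250: state=(1.904, 2.889)
t=2.500: state=(1.985, 2.911)
t=2.750: state=(2.062, 2.978)
t=3.000: state=(2.127, 3.089)
t=3.250: state=(2.172, 3.240)
t=3.500: state=(2.190, 3.418)
t=3.750: state=(2.177, 3.608)
t=4.000: state=(2.133, 3.788)
t=4.250: state=(2.063, 3.932)
t=4.500: state=(1.977, 4.021)
t=4.750: state=(1.887, 4.042)
t=5.000: state=(1.803, 3.994)
t=5.250: state=(1.733, 3.889)
t=5.500: state=(1.682, 3.743)
t=5.750: state=(1.653, 3.574)
t=6.000: state=(1.647, 3.401)
t=6.250: state=(1.661, 3.239)
t=6.500: state=(1.696, 3.100)
t=6.720: state=(1.741, 3.002)
largest grid value and its neighbours: y(4.690)=4.04296, y(4.700)=4.04301, y(4.710)=4.04295
parabola through these three points peaks at t≈4.699 with y≈4.04301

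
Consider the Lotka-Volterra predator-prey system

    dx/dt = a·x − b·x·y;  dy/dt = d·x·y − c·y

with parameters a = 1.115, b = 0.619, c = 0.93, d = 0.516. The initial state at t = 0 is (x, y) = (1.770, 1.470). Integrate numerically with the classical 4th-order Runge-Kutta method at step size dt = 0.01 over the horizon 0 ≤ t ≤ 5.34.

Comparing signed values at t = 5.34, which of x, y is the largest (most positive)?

largest component: y

t=0.000: state=(1.770, 1.470)
step 1 (dt=0.01): k1=(0.363, -0.025), k2=(0.363, -0.023), k3=(0.363, -0.023), k4=(0.364, -0.022); state += dt/6·(k1+2k2+2k3+k4)
t=0.010: state=(1.774, 1.470)
t=0.020: state=(1.777, 1.470)
t=0.030: state=(1.781, 1.469)
continuing one RK4 step at a time; state shown every 20 steps (Δt=0.2):
t=0.200: state=(1.844, 1.471)
t=0.400: state=(1.920, 1.483)
t=0.600: state=(1.995, 1.507)
t=0.800: state=(2.064, 1.543)
t=1.000: state=(2.125, 1.590)
t=1.200: state=(2.174, 1.648)
t=1.400: state=(2.207, 1.716)
t=1.600: state=(2.220, 1.791)
t=1.800: state=(2.212, 1.869)
t=2.000: state=(2.183, 1.947)
t=2.200: state=(2.134, 2.020)
t=2.400: state=(2.069, 2.084)
t=2.600: state=(1.991, 2.134)
t=2.800: state=(1.906, 2.166)
t=3.000: state=(1.820, 2.180)
t=3.200: state=(1.737, 2.175)
t=3.400: state=(1.661, 2.151)
t=3.600: state=(1.594, 2.113)
t=3.800: state=(1.538, 2.062)
t=4.000: state=(1.495, 2.002)
t=4.200: state=(1.464, 1.936)
t=4.400: state=(1.446, 1.867)
t=4.600: state=(1.441, 1.799)
t=4.800: state=(1.447, 1.734)
t=5.000: state=(1.465, 1.673)
t=5.200: state=(1.493, 1.618)
t=5.340: state=(1.519, 1.583)
compare at T: x=1.519, y=1.583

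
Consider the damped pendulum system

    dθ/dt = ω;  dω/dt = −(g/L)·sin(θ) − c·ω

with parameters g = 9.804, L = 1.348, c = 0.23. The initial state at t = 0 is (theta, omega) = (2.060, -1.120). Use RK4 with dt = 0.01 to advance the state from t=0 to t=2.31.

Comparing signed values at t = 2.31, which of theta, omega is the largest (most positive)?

largest component: omega

t=0.000: state=(2.060, -1.120)
step 1 (dt=0.01): k1=(-1.120, -6.162), k2=(-1.151, -6.174), k3=(-1.151, -6.175), k4=(-1.182, -6.187); state += dt/6·(k1+2k2+2k3+k4)
t=0.010: state=(2.048, -1.182)
t=0.020: state=(2.036, -1.244)
t=0.030: state=(2.024, -1.306)
continuing one RK4 step at a time; state shown every 10 steps (Δt=0.1):
t=0.100: state=(1.917, -1.750)
t=0.200: state=(1.709, -2.406)
t=0.300: state=(1.435, -3.068)
t=0.400: state=(1.097, -3.682)
t=0.500: state=(0.704, -4.159)
t=0.600: state=(0.273, -4.400)
t=0.700: state=(-0.166, -4.337)
t=0.800: state=(-0.584, -3.974)
t=0.900: state=(-0.954, -3.384)
t=1.000: state=(-1.257, -2.665)
t=1.100: state=(-1.485, -1.900)
t=1.200: state=(-1.637, -1.139)
t=1.300: state=(-1.714, -0.399)
t=1.400: state=(-1.717, 0.321)
t=1.500: state=(-1.650, 1.028)
t=1.600: state=(-1.512, 1.723)
t=1.700: state=(-1.306, 2.393)
t=1.800: state=(-1.036, 3.000)
t=1.900: state=(-0.710, 3.482)
t=2.000: state=(-0.346, 3.764)
t=2.100: state=(0.034, 3.789)
t=2.200: state=(0.403, 3.546)
t=2.300: state=(0.736, 3.077)
t=2.310: state=(0.766, 3.020)
compare at T: theta=0.766, omega=3.020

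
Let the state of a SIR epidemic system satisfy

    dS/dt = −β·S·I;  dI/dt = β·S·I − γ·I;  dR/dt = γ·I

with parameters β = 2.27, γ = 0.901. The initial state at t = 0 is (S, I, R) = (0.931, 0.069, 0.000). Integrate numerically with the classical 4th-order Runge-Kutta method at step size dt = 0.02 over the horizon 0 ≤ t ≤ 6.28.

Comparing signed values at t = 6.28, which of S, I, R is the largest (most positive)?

t=0.000: state=(0.931, 0.069, 0.000)
step 1 (dt=0.02): k1=(-0.146, 0.084, 0.062), k2=(-0.147, 0.084, 0.063), k3=(-0.147, 0.084, 0.063), k4=(-0.149, 0.085, 0.064); state += dt/6·(k1+2k2+2k3+k4)
t=0.020: state=(0.928, 0.071, 0.001)
t=0.040: state=(0.925, 0.072, 0.003)
t=0.060: state=(0.922, 0.074, 0.004)
continuing one RK4 step at a time; state shown every 25 steps (Δt=0.5):
t=0.500: state=(0.838, 0.120, 0.042)
t=1.000: state=(0.705, 0.185, 0.111)
t=1.500: state=(0.552, 0.240, 0.207)
t=2.000: state=(0.413, 0.264, 0.322)
t=2.500: state=(0.307, 0.253, 0.440)
t=3.000: state=(0.235, 0.218, 0.547)
t=3.500: state=(0.188, 0.177, 0.636)
t=4.000: state=(0.157, 0.137, 0.706)
t=4.500: state=(0.137, 0.103, 0.760)
t=5.000: state=(0.124, 0.076, 0.800)
t=5.500: state=(0.115, 0.055, 0.829)
t=6.000: state=(0.109, 0.040, 0.851)
t=6.280: state=(0.107, 0.033, 0.860)
compare at T: S=0.107, I=0.033, R=0.860

largest component: R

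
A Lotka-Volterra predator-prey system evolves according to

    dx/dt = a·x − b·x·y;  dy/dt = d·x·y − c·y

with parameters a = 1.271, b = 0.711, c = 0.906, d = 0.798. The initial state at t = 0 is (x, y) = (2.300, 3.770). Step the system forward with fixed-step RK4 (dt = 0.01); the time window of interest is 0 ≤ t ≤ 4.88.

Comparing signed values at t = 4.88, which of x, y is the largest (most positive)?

largest component: x

t=0.000: state=(2.300, 3.770)
step 1 (dt=0.01): k1=(-3.242, 3.504), k2=(-3.247, 3.471), k3=(-3.247, 3.471), k4=(-3.252, 3.438); state += dt/6·(k1+2k2+2k3+k4)
t=0.010: state=(2.268, 3.805)
t=0.020: state=(2.235, 3.839)
t=0.030: state=(2.202, 3.872)
continuing one RK4 step at a time; state shown every 20 steps (Δt=0.2):
t=0.200: state=(1.663, 4.312)
t=0.400: state=(1.142, 4.490)
t=0.600: state=(0.782, 4.359)
t=0.800: state=(0.554, 4.040)
t=1.000: state=(0.414, 3.638)
t=1.200: state=(0.328, 3.218)
t=1.400: state=(0.275, 2.816)
t=1.600: state=(0.244, 2.448)
t=1.800: state=(0.228, 2.121)
t=2.000: state=(0.222, 1.834)
t=2.200: state=(0.224, 1.585)
t=2.400: state=(0.235, 1.372)
t=2.600: state=(0.252, 1.189)
t=2.800: state=(0.278, 1.035)
t=3.000: state=(0.312, 0.905)
t=3.200: state=(0.357, 0.796)
t=3.400: state=(0.413, 0.706)
t=3.600: state=(0.485, 0.633)
t=3.800: state=(0.574, 0.574)
t=4.000: state=(0.684, 0.530)
t=4.200: state=(0.820, 0.498)
t=4.400: state=(0.986, 0.480)
t=4.600: state=(1.188, 0.476)
t=4.800: state=(1.431, 0.489)
t=4.880: state=(1.540, 0.500)
compare at T: x=1.540, y=0.500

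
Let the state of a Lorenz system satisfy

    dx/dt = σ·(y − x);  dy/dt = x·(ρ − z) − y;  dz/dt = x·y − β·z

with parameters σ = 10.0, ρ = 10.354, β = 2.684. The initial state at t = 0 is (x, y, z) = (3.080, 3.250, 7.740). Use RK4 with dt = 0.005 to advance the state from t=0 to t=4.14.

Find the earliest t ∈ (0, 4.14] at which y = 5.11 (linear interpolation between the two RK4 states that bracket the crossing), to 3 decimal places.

t = 0.233

t=0.000: state=(3.080, 3.250, 7.740)
step 1 (dt=0.005): k1=(1.700, 4.801, -10.764), k2=(1.778, 4.883, -10.641), k3=(1.778, 4.883, -10.641), k4=(1.855, 4.964, -10.517); state += dt/6·(k1+2k2+2k3+k4)
t=0.005: state=(3.089, 3.274, 7.687)
t=0.010: state=(3.099, 3.300, 7.635)
t=0.015: state=(3.109, 3.326, 7.584)
continuing one RK4 step at a time; state shown every 40 steps (Δt=0.2):
t=0.200: state=(4.027, 4.781, 6.709)
t=0.230: state=(4.263, 5.082, 6.779)
next step: t=0.235: state=(4.304, 5.133, 6.797) — y has crossed 5.11
linear interpolation between t=0.230 (5.08215) and t=0.235 (5.13298) → t≈0.233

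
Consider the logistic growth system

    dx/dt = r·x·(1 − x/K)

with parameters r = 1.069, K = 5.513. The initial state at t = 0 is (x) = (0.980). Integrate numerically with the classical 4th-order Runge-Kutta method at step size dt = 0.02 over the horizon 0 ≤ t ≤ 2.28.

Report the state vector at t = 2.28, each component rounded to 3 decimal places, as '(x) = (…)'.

t=0.000: state=(0.980)
step 1 (dt=0.02): k1=(0.861), k2=(0.867), k3=(0.867), k4=(0.873); state += dt/6·(k1+2k2+2k3+k4)
t=0.020: state=(0.997)
t=0.040: state=(1.015)
t=0.060: state=(1.033)
continuing one RK4 step at a time; state shown every 5 steps (Δt=0.1):
t=0.100: state=(1.069)
t=0.200: state=(1.164)
t=0.300: state=(1.265)
t=0.400: state=(1.373)
t=0.500: state=(1.486)
t=0.600: state=(1.605)
t=0.700: state=(1.729)
t=0.800: state=(1.858)
t=0.900: state=(1.992)
t=1.000: state=(2.130)
t=1.100: state=(2.271)
t=1.200: state=(2.415)
t=1.300: state=(2.561)
t=1.400: state=(2.708)
t=1.500: state=(2.856)
t=1.600: state=(3.002)
t=1.700: state=(3.148)
t=1.800: state=(3.291)
t=1.900: state=(3.431)
t=2.000: state=(3.568)
t=2.100: state=(3.700)
t=2.200: state=(3.828)
t=2.280: state=(3.926)

(x) = (3.926)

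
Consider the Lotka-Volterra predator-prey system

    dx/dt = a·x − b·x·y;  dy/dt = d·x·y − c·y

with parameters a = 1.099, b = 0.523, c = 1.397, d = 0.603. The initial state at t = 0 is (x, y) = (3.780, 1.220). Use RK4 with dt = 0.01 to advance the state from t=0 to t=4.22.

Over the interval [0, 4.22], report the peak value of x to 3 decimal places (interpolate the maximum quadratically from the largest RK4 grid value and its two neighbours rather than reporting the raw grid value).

max x = 4.311

t=0.000: state=(3.780, 1.220)
step 1 (dt=0.01): k1=(1.742, 1.076), k2=(1.736, 1.088), k3=(1.736, 1.088), k4=(1.729, 1.099); state += dt/6·(k1+2k2+2k3+k4)
t=0.010: state=(3.797, 1.231)
t=0.020: state=(3.815, 1.242)
t=0.030: state=(3.832, 1.253)
continuing one RK4 step at a time; state shown every 20 steps (Δt=0.2):
t=0.200: state=(4.092, 1.484)
t=0.400: state=(4.284, 1.863)
t=0.600: state=(4.282, 2.367)
t=0.800: state=(4.039, 2.964)
t=1.000: state=(3.576, 3.554)
t=1.200: state=(2.996, 3.996)
t=1.400: state=(2.427, 4.188)
t=1.600: state=(1.954, 4.120)
t=1.800: state=(1.602, 3.856)
t=2.000: state=(1.359, 3.483)
t=2.200: state=(1.201, 3.071)
t=2.400: state=(1.109, 2.668)
t=2.600: state=(1.066, 2.300)
t=2.800: state=(1.062, 1.976)
t=3.000: state=(1.092, 1.701)
t=3.200: state=(1.153, 1.473)
t=3.400: state=(1.244, 1.286)
t=3.600: state=(1.365, 1.138)
t=3.800: state=(1.520, 1.024)
t=4.000: state=(1.709, 0.940)
t=4.200: state=(1.935, 0.886)
t=4.220: state=(1.960, 0.882)
largest grid value and its neighbours: x(0.490)=4.31086, x(0.500)=4.31118, x(0.510)=4.31092
parabola through these three points peaks at t≈0.501 with x≈4.31118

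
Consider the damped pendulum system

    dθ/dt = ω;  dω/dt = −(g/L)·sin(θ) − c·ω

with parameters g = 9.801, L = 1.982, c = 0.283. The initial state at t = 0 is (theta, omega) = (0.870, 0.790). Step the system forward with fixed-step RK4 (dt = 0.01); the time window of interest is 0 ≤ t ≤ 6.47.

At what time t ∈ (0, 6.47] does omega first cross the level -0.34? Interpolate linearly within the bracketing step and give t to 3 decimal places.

t = 0.281

t=0.000: state=(0.870, 0.790)
step 1 (dt=0.01): k1=(0.790, -4.003), k2=(0.770, -4.010), k3=(0.770, -4.010), k4=(0.750, -4.016); state += dt/6·(k1+2k2+2k3+k4)
t=0.010: state=(0.878, 0.750)
t=0.020: state=(0.885, 0.710)
t=0.030: state=(0.892, 0.669)
continuing one RK4 step at a time; state shown every 25 steps (Δt=0.25):
t=0.250: state=(0.941, -0.218)
t=0.280: state=(0.933, -0.336)
next step: t=0.290: state=(0.929, -0.374) — omega has crossed -0.34
linear interpolation between t=0.280 (-0.33556) and t=0.290 (-0.37423) → t≈0.281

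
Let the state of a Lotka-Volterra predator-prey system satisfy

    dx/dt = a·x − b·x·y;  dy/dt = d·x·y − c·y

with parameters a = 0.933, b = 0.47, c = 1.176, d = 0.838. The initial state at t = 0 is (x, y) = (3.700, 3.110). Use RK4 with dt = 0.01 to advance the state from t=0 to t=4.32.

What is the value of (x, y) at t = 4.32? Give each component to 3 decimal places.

t=0.000: state=(3.700, 3.110)
step 1 (dt=0.01): k1=(-1.956, 5.986), k2=(-2.003, 6.017), k3=(-2.003, 6.017), k4=(-2.050, 6.048); state += dt/6·(k1+2k2+2k3+k4)
t=0.010: state=(3.680, 3.170)
t=0.020: state=(3.659, 3.231)
t=0.030: state=(3.637, 3.292)
continuing one RK4 step at a time; state shown every 20 steps (Δt=0.2):
t=0.200: state=(3.138, 4.379)
t=0.400: state=(2.370, 5.498)
t=0.600: state=(1.650, 6.073)
t=0.800: state=(1.121, 6.037)
t=1.000: state=(0.780, 5.583)
t=1.200: state=(0.573, 4.936)
t=1.400: state=(0.449, 4.246)
t=1.600: state=(0.374, 3.594)
t=1.800: state=(0.331, 3.013)
t=2.000: state=(0.308, 2.511)
t=2.200: state=(0.299, 2.088)
t=2.400: state=(0.301, 1.735)
t=2.600: state=(0.313, 1.444)
t=2.800: state=(0.333, 1.205)
t=3.000: state=(0.362, 1.009)
t=3.200: state=(0.399, 0.850)
t=3.400: state=(0.447, 0.721)
t=3.600: state=(0.506, 0.617)
t=3.800: state=(0.578, 0.534)
t=4.000: state=(0.665, 0.468)
t=4.200: state=(0.768, 0.417)
t=4.320: state=(0.840, 0.393)

(x, y) = (0.840, 0.393)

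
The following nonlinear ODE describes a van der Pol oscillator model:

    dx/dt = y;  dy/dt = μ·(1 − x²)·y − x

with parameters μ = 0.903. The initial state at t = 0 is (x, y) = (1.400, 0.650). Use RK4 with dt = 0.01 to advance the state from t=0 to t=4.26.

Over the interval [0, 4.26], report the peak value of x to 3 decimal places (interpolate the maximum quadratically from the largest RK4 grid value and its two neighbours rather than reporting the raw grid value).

max x = 1.513

t=0.000: state=(1.400, 0.650)
step 1 (dt=0.01): k1=(0.650, -1.963), k2=(0.640, -1.963), k3=(0.640, -1.963), k4=(0.630, -1.963); state += dt/6·(k1+2k2+2k3+k4)
t=0.010: state=(1.406, 0.630)
t=0.020: state=(1.413, 0.611)
t=0.030: state=(1.419, 0.591)
continuing one RK4 step at a time; state shown every 20 steps (Δt=0.2):
t=0.200: state=(1.491, 0.270)
t=0.400: state=(1.512, -0.055)
t=0.600: state=(1.474, -0.312)
t=0.800: state=(1.390, -0.520)
t=1.000: state=(1.268, -0.701)
t=1.200: state=(1.110, -0.881)
t=1.400: state=(0.914, -1.079)
t=1.600: state=(0.675, -1.317)
t=1.800: state=(0.384, -1.612)
t=2.000: state=(0.027, -1.959)
t=2.200: state=(-0.399, -2.288)
t=2.400: state=(-0.874, -2.409)
t=2.600: state=(-1.332, -2.090)
t=2.800: state=(-1.683, -1.379)
t=3.000: state=(-1.882, -0.629)
t=3.200: state=(-1.949, -0.082)
t=3.400: state=(-1.929, 0.256)
t=3.600: state=(-1.855, 0.464)
t=3.800: state=(-1.747, 0.606)
t=4.000: state=(-1.614, 0.723)
t=4.200: state=(-1.458, 0.839)
t=4.260: state=(-1.407, 0.876)
largest grid value and its neighbours: x(0.350)=1.51259, x(0.360)=1.51271, x(0.370)=1.51268
parabola through these three points peaks at t≈0.363 with x≈1.51272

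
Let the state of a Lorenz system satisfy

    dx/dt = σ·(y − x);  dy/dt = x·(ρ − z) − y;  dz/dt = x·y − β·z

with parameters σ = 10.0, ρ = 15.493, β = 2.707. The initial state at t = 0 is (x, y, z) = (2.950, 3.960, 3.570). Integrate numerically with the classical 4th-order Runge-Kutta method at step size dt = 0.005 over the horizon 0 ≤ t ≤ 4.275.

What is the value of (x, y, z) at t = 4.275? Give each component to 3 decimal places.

t=0.000: state=(2.950, 3.960, 3.570)
step 1 (dt=0.005): k1=(10.100, 31.213, 2.018), k2=(10.628, 31.421, 2.337), k3=(10.620, 31.434, 2.341), k4=(11.141, 31.654, 2.669); state += dt/6·(k1+2k2+2k3+k4)
t=0.005: state=(3.003, 4.117, 3.582)
t=0.010: state=(3.061, 4.277, 3.597)
t=0.015: state=(3.125, 4.439, 3.615)
continuing one RK4 step at a time; state shown every 40 steps (Δt=0.2):
t=0.200: state=(8.412, 12.315, 9.642)
t=0.400: state=(9.198, 4.824, 22.409)
t=0.600: state=(2.008, 0.410, 14.309)
t=0.800: state=(1.063, 1.262, 8.472)
t=1.000: state=(2.365, 3.588, 5.541)
t=1.200: state=(6.827, 10.113, 8.245)
t=1.400: state=(10.148, 7.974, 21.121)
t=1.600: state=(3.467, 1.233, 15.934)
t=1.800: state=(1.903, 2.107, 9.788)
t=2.000: state=(3.628, 5.232, 7.197)
t=2.200: state=(8.388, 10.956, 12.439)
t=2.400: state=(8.129, 5.164, 20.041)
t=2.600: state=(3.269, 2.166, 14.023)
t=2.800: state=(3.158, 3.933, 9.479)
t=3.000: state=(6.183, 8.354, 10.028)
t=3.200: state=(9.102, 8.641, 18.018)
t=3.400: state=(5.217, 3.247, 16.585)
t=3.600: state=(3.556, 3.735, 11.605)
t=3.800: state=(5.384, 6.944, 10.371)
t=4.000: state=(8.401, 9.057, 15.699)
t=4.200: state=(6.471, 4.636, 17.333)
t=4.275: state=(5.227, 3.830, 15.787)

(x, y, z) = (5.227, 3.830, 15.787)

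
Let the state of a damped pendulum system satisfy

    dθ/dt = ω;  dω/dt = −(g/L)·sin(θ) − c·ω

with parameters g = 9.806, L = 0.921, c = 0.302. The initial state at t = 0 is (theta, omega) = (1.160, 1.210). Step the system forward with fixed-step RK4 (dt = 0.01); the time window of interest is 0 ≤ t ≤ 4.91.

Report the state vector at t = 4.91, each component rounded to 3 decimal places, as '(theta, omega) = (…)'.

(theta, omega) = (-0.357, -1.407)

t=0.000: state=(1.160, 1.210)
step 1 (dt=0.01): k1=(1.210, -10.127), k2=(1.159, -10.137), k3=(1.159, -10.136), k4=(1.109, -10.145); state += dt/6·(k1+2k2+2k3+k4)
t=0.010: state=(1.172, 1.109)
t=0.020: state=(1.182, 1.007)
t=0.030: state=(1.192, 0.906)
continuing one RK4 step at a time; state shown every 20 steps (Δt=0.2):
t=0.200: state=(1.200, -0.797)
t=0.400: state=(0.858, -2.540)
t=0.600: state=(0.238, -3.472)
t=0.800: state=(-0.437, -3.045)
t=1.000: state=(-0.908, -1.547)
t=1.200: state=(-1.035, 0.284)
t=1.400: state=(-0.806, 1.941)
t=1.600: state=(-0.303, 2.928)
t=1.800: state=(0.287, 2.761)
t=2.000: state=(0.731, 1.560)
t=2.200: state=(0.883, -0.062)
t=2.400: state=(0.714, -1.571)
t=2.600: state=(0.294, -2.494)
t=2.800: state=(-0.216, -2.419)
t=3.000: state=(-0.611, -1.418)
t=3.200: state=(-0.755, 0.007)
t=3.400: state=(-0.614, 1.346)
t=3.600: state=(-0.252, 2.151)
t=3.800: state=(0.187, 2.084)
t=4.000: state=(0.527, 1.212)
t=4.200: state=(0.647, -0.040)
t=4.400: state=(0.517, -1.205)
t=4.600: state=(0.198, -1.873)
t=4.800: state=(-0.180, -1.774)
t=4.910: state=(-0.357, -1.407)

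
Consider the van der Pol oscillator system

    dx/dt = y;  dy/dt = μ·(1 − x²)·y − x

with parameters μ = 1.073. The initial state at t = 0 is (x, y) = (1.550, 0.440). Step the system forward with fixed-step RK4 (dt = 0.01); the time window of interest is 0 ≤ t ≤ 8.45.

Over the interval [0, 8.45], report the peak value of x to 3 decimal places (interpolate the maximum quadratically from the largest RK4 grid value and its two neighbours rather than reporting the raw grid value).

max x = 2.009

t=0.000: state=(1.550, 0.440)
step 1 (dt=0.01): k1=(0.440, -2.212), k2=(0.429, -2.201), k3=(0.429, -2.201), k4=(0.418, -2.189); state += dt/6·(k1+2k2+2k3+k4)
t=0.010: state=(1.554, 0.418)
t=0.020: state=(1.558, 0.396)
t=0.030: state=(1.562, 0.375)
continuing one RK4 step at a time; state shown every 50 steps (Δt=0.5):
t=0.500: state=(1.548, -0.347)
t=1.000: state=(1.266, -0.761)
t=1.500: state=(0.774, -1.249)
t=2.000: state=(-0.060, -2.176)
t=2.500: state=(-1.315, -2.371)
t=3.000: state=(-1.966, -0.299)
t=3.500: state=(-1.885, 0.443)
t=4.000: state=(-1.598, 0.690)
t=4.500: state=(-1.188, 0.973)
t=5.000: state=(-0.577, 1.551)
t=5.500: state=(0.456, 2.609)
t=6.000: state=(1.691, 1.682)
t=6.500: state=(2.006, -0.100)
t=7.000: state=(1.823, -0.540)
t=7.500: state=(1.498, -0.760)
t=8.000: state=(1.044, -1.094)
t=8.450: state=(0.428, -1.717)
largest grid value and its neighbours: x(6.440)=2.00900, x(6.450)=2.00902, x(6.460)=2.00883
parabola through these three points peaks at t≈6.446 with x≈2.00903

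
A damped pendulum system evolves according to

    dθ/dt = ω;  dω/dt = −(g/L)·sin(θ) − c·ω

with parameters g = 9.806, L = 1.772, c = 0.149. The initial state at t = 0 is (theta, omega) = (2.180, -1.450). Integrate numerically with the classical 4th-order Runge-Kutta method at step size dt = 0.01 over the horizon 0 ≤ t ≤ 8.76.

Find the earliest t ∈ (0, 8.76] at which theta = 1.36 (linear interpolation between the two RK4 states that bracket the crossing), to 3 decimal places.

t = 0.357

t=0.000: state=(2.180, -1.450)
step 1 (dt=0.01): k1=(-1.450, -4.322), k2=(-1.472, -4.342), k3=(-1.472, -4.342), k4=(-1.493, -4.362); state += dt/6·(k1+2k2+2k3+k4)
t=0.010: state=(2.165, -1.493)
t=0.020: state=(2.150, -1.537)
t=0.030: state=(2.135, -1.581)
t=0.350: state=(1.382, -3.153)
next step: t=0.360: state=(1.351, -3.202) — theta has crossed 1.36
linear interpolation between t=0.350 (1.38241) and t=0.360 (1.35064) → t≈0.357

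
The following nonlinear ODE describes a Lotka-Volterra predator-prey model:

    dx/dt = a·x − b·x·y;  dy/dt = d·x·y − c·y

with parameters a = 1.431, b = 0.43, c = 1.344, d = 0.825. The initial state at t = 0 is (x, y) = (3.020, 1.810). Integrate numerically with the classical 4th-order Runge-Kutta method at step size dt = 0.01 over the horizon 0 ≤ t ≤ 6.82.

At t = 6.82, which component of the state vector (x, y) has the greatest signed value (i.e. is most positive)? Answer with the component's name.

t=0.000: state=(3.020, 1.810)
step 1 (dt=0.01): k1=(1.971, 2.077), k2=(1.964, 2.104), k3=(1.964, 2.104), k4=(1.956, 2.131); state += dt/6·(k1+2k2+2k3+k4)
t=0.010: state=(3.040, 1.831)
t=0.020: state=(3.059, 1.853)
t=0.030: state=(3.078, 1.875)
continuing one RK4 step at a time; state shown every 25 steps (Δt=0.25):
t=0.250: state=(3.434, 2.525)
t=0.500: state=(3.526, 3.728)
t=0.750: state=(3.104, 5.326)
t=1.000: state=(2.315, 6.674)
t=1.250: state=(1.565, 7.091)
t=1.500: state=(1.065, 6.617)
t=1.750: state=(0.784, 5.704)
t=2.000: state=(0.640, 4.713)
t=2.250: state=(0.580, 3.815)
t=2.500: state=(0.574, 3.068)
t=2.750: state=(0.610, 2.476)
t=3.000: state=(0.686, 2.021)
t=3.250: state=(0.804, 1.682)
t=3.500: state=(0.973, 1.443)
t=3.750: state=(1.202, 1.289)
t=4.000: state=(1.504, 1.216)
t=4.250: state=(1.888, 1.231)
t=4.500: state=(2.351, 1.360)
t=4.750: state=(2.864, 1.664)
t=5.000: state=(3.328, 2.257)
t=5.250: state=(3.547, 3.298)
t=5.500: state=(3.290, 4.816)
t=5.750: state=(2.574, 6.335)
t=6.000: state=(1.774, 7.074)
t=6.250: state=(1.193, 6.833)
t=6.500: state=(0.853, 6.008)
t=6.750: state=(0.674, 5.015)
t=6.820: state=(0.643, 4.742)
compare at T: x=0.643, y=4.742

largest component: y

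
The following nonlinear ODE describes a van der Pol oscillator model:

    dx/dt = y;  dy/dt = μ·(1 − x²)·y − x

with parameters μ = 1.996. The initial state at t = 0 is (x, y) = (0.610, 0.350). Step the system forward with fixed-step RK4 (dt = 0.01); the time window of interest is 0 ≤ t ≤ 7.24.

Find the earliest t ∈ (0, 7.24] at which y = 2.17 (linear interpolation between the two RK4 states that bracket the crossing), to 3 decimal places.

t = 5.310

t=0.000: state=(0.610, 0.350)
step 1 (dt=0.01): k1=(0.350, -0.171), k2=(0.349, -0.176), k3=(0.349, -0.176), k4=(0.348, -0.180); state += dt/6·(k1+2k2+2k3+k4)
t=0.010: state=(0.613, 0.348)
t=0.020: state=(0.617, 0.346)
t=0.030: state=(0.620, 0.344)
continuing one RK4 step at a time; state shown every 25 steps (Δt=0.25):
t=0.250: state=(0.690, 0.279)
t=0.500: state=(0.745, 0.152)
t=0.750: state=(0.762, -0.022)
t=1.000: state=(0.730, -0.238)
t=1.250: state=(0.639, -0.507)
t=1.500: state=(0.468, -0.883)
t=1.750: state=(0.179, -1.480)
t=2.000: state=(-0.301, -2.405)
t=2.250: state=(-1.002, -2.994)
t=2.500: state=(-1.625, -1.717)
t=2.750: state=(-1.859, -0.323)
t=3.000: state=(-1.865, 0.174)
t=3.250: state=(-1.799, 0.324)
t=3.500: state=(-1.709, 0.390)
t=3.750: state=(-1.605, 0.442)
t=4.000: state=(-1.487, 0.502)
t=4.250: state=(-1.352, 0.583)
t=4.500: state=(-1.193, 0.704)
t=4.750: state=(-0.994, 0.899)
t=5.000: state=(-0.730, 1.249)
t=5.250: state=(-0.343, 1.928)
t=5.310: state=(-0.220, 2.170)
next step: t=5.320: state=(-0.198, 2.214) — y has crossed 2.17
linear interpolation between t=5.310 (2.16987) and t=5.320 (2.21380) → t≈5.310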